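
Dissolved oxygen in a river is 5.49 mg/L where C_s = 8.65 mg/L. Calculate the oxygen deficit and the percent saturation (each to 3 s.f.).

D ≈ 3.16 mg/L; 63.5 % saturation

D = C_s − C = 8.65 − 5.49 = 3.16 mg/L.
% saturation = 5.49/8.65 × 100 = 63.5 %.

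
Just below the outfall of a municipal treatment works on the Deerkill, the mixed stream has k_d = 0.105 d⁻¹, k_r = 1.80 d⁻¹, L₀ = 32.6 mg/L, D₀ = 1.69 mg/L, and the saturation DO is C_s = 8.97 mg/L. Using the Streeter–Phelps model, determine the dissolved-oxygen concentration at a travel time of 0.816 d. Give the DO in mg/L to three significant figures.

k_d L₀/(k_r−k_d) = 0.105×32.6/(1.80−0.105) = 3.423/1.695 = 2.019 mg/L.
e^(−k_d t) = e^(−0.105×0.8160) = 0.9179; e^(−k_r t) = e^(−1.80×0.8160) = 0.2302.
D = 2.019 × (0.9179 − 0.2302) + 1.69 × 0.2302 = 1.389 + 0.3890 = 1.778 mg/L.
DO = C_s − D = 8.97 − 1.778 = 7.192 mg/L.

DO ≈ 7.19 mg/L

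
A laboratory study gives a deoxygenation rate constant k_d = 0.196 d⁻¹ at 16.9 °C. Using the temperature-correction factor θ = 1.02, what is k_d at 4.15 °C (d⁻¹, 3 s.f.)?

k_d(T₂) = k_d(T₁) · θ^(T₂−T₁) = 0.196 × 1.02^(4.15−16.9)
= 0.196 × 1.02^-12.7 = 0.196 × 0.7769 = 0.1523 d⁻¹.

k_d ≈ 0.152 d⁻¹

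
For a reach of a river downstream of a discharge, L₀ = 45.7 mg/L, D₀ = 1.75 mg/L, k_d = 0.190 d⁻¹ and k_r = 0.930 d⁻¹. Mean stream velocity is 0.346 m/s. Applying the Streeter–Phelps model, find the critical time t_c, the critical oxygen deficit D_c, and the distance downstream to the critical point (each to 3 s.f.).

t_c ≈ 1.93 d; D_c ≈ 6.47 mg/L; x_c ≈ 57.6 km

t_c = [1/(k_r−k_d)] ln[(k_r/k_d)(1 − D₀(k_r−k_d)/(k_d L₀))]
= [1/(0.930−0.190)] ln[(0.930/0.190)(1 − 1.75×0.7400/(0.190×45.7))]
= (1/0.7400) ln[4.895 × 0.8509] = 1.351 × ln(4.165) = 1.351 × 1.427 = 1.928 d.
L(t_c) = L₀ e^(−k_d t_c) = 45.7 × 0.6933 = 31.68 mg/L, and at the critical point k_r D_c = k_d L, so D_c = (0.190/0.930) × 31.68 = 6.473 mg/L.
x_c = v t_c = 0.346 m/s × 1.928 d × 86400 s/d = 57630 m ≈ 57.6 km.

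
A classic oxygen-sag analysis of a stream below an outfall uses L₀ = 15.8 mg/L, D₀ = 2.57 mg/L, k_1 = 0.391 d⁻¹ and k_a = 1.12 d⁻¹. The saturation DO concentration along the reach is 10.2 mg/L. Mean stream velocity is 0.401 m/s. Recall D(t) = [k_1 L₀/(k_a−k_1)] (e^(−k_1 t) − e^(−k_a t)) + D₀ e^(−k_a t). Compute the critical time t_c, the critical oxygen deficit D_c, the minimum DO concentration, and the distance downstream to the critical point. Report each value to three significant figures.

t_c ≈ 0.948 d; D_c ≈ 3.81 mg/L; min DO ≈ 6.39 mg/L; x_c ≈ 32.8 km

With k_a/k_1 = 2.864 and 1 − D₀(k_a−k_1)/(k_1 L₀) = 0.6967,
t_c = ln(2.864 × 0.6967) / (1.12 − 0.391) = ln(1.996) / 0.7290 = 0.6910/0.7290 = 0.9479 d.
L(t_c) = L₀ e^(−k_1 t_c) = 15.8 × 0.6903 = 10.91 mg/L, and at the critical point k_a D_c = k_1 L, so D_c = (0.391/1.12) × 10.91 = 3.808 mg/L.
Minimum DO = C_s − D_c = 10.2 − 3.808 = 6.392 mg/L.
x_c = v t_c = 0.401 m/s × 0.9479 d × 86400 s/d = 32840 m ≈ 32.8 km.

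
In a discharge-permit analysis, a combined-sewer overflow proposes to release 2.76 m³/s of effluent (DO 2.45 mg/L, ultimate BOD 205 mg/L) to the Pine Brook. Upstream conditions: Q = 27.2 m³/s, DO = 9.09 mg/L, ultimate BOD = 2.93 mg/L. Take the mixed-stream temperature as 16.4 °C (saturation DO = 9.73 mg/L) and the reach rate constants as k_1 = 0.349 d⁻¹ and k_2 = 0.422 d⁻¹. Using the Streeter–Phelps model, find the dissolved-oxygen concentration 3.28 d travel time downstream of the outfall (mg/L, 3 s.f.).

DO ≈ 2.43 mg/L

Mixed DO = (27.2×9.09 + 2.76×2.45)/(27.2+2.76) = 254.0/29.96 = 8.478 mg/L.
Mixed L₀ = (27.2×2.93 + 2.76×205)/(29.96) = 645.5/29.96 = 21.55 mg/L.
Initial deficit D₀ = C_s − DO₀ = 9.73 − 8.478 = 1.252 mg/L.
D(3.28) = [0.349×21.55/(0.422−0.349)](e^(−0.349×3.28) − e^(−0.422×3.28)) + 1.252 e^(−0.422×3.28)
= 103.0 × (0.3183 − 0.2505) + 1.252 × 0.2505 = 7.295 mg/L.
DO = 9.73 − 7.295 = 2.435 mg/L.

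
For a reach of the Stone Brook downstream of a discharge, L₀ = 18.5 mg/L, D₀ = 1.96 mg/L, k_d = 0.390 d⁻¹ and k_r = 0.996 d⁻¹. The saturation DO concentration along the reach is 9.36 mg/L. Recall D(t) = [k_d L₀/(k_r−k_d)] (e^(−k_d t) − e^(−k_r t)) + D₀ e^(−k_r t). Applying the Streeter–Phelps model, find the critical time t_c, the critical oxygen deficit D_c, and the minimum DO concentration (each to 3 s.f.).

t_c = [1/(k_r−k_d)] ln[(k_r/k_d)(1 − D₀(k_r−k_d)/(k_d L₀))]
= [1/(0.996−0.390)] ln[(0.996/0.390)(1 − 1.96×0.6060/(0.390×18.5))]
= (1/0.6060) ln[2.554 × 0.8354] = 1.650 × ln(2.133) = 1.650 × 0.7577 = 1.250 d.
L(t_c) = L₀ e^(−k_d t_c) = 18.5 × 0.6141 = 11.36 mg/L, and at the critical point k_r D_c = k_d L, so D_c = (0.390/0.996) × 11.36 = 4.448 mg/L.
Minimum DO = C_s − D_c = 9.36 − 4.448 = 4.912 mg/L.

t_c ≈ 1.25 d; D_c ≈ 4.45 mg/L; min DO ≈ 4.91 mg/L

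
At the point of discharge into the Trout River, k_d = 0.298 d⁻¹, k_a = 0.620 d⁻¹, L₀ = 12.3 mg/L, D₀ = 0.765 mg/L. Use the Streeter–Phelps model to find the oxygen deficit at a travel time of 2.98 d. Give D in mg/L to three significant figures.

k_d L₀/(k_a−k_d) = 0.298×12.3/(0.620−0.298) = 3.665/0.3220 = 11.38 mg/L.
e^(−k_d t) = e^(−0.298×2.980) = 0.4115; e^(−k_a t) = e^(−0.620×2.980) = 0.1576.
D = 11.38 × (0.4115 − 0.1576) + 0.765 × 0.1576 = 2.890 + 0.1206 = 3.010 mg/L.

D ≈ 3.01 mg/L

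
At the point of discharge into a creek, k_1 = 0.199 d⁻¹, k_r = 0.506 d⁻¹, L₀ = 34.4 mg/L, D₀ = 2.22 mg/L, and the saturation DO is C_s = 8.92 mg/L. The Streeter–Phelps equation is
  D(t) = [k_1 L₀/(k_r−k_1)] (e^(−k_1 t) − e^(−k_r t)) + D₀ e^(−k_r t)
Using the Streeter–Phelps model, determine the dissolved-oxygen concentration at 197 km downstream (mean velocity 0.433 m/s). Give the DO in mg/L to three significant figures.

Travel time t = x/v = 197 km / (0.433 m/s) = 197000 m / 0.433 m/s = 455000 s = 5.266 d.
k_1 L₀/(k_r−k_1) = 0.199×34.4/(0.506−0.199) = 6.846/0.3070 = 22.30 mg/L.
e^(−k_1 t) = e^(−0.199×5.266) = 0.3507; e^(−k_r t) = e^(−0.506×5.266) = 0.06963.
D = 22.30 × (0.3507 − 0.06963) + 2.22 × 0.06963 = 6.267 + 0.1546 = 6.421 mg/L.
DO = C_s − D = 8.92 − 6.421 = 2.499 mg/L.

DO ≈ 2.50 mg/L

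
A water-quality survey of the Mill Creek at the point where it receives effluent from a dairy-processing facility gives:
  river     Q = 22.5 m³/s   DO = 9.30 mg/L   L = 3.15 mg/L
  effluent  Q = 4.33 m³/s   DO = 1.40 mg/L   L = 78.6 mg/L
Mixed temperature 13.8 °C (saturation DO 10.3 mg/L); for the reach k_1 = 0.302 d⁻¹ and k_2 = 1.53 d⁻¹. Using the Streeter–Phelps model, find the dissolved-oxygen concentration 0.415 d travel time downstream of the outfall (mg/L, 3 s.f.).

DO ≈ 7.77 mg/L

Mixed DO = (22.5×9.30 + 4.33×1.40)/(22.5+4.33) = 215.3/26.83 = 8.025 mg/L.
Mixed L₀ = (22.5×3.15 + 4.33×78.6)/(26.83) = 411.2/26.83 = 15.33 mg/L.
Initial deficit D₀ = C_s − DO₀ = 10.3 − 8.025 = 2.275 mg/L.
D(0.415) = [0.302×15.33/(1.53−0.302)](e^(−0.302×0.415) − e^(−1.53×0.415)) + 2.275 e^(−1.53×0.415)
= 3.769 × (0.8822 − 0.5300) + 2.275 × 0.5300 = 2.533 mg/L.
DO = 10.3 − 2.533 = 7.767 mg/L.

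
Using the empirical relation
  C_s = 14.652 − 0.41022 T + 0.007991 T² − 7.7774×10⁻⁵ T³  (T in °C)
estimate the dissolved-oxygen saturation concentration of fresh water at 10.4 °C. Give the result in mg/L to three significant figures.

C_s = 14.652 − 0.41022×10.4 + 0.007991×10.4² − 7.7774×10⁻⁵×10.4³ = 11.16 mg/L.

C_s ≈ 11.2 mg/L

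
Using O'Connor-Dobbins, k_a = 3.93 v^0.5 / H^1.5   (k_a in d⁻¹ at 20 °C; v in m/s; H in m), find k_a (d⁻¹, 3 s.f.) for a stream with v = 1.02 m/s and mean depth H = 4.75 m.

k_a ≈ 0.383 d⁻¹

k_a = 3.93 × 1.02^0.5 / 4.75^1.5 = 3.93 × 1.010 / 10.35 = 0.3834 d⁻¹.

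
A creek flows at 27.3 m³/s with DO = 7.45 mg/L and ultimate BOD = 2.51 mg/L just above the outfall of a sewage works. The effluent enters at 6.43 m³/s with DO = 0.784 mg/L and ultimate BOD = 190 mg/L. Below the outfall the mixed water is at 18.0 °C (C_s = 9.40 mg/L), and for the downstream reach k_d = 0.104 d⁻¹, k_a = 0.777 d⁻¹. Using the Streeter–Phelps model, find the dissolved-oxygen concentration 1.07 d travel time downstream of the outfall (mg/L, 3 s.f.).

DO ≈ 5.28 mg/L

Mixed DO = (27.3×7.45 + 6.43×0.784)/(27.3+6.43) = 208.4/33.73 = 6.179 mg/L.
Mixed L₀ = (27.3×2.51 + 6.43×190)/(33.73) = 1290/33.73 = 38.25 mg/L.
Initial deficit D₀ = C_s − DO₀ = 9.40 − 6.179 = 3.221 mg/L.
D(1.07) = [0.104×38.25/(0.777−0.104)](e^(−0.104×1.07) − e^(−0.777×1.07)) + 3.221 e^(−0.777×1.07)
= 5.911 × (0.8947 − 0.4354) + 3.221 × 0.4354 = 4.117 mg/L.
DO = 9.40 − 4.117 = 5.283 mg/L.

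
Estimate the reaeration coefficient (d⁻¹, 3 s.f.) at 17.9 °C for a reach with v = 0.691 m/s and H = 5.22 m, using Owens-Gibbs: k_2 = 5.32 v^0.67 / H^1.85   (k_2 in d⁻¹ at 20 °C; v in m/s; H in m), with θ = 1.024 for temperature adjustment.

k_2(20) = 5.32 × 0.691^0.67 / 5.22^1.85 = 5.32 × 0.7806 / 21.27 = 0.1953 d⁻¹.
k_2(17.9) = 0.1953 × 1.024^(17.9−20) = 0.1953 × 0.9514 = 0.1858 d⁻¹.

k_2 ≈ 0.186 d⁻¹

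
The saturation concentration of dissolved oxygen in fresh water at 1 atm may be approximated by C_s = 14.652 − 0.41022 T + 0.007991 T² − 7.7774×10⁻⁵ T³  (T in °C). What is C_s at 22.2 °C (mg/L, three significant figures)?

C_s = 14.652 − 0.41022×22.2 + 0.007991×22.2² − 7.7774×10⁻⁵×22.2³ = 8.632 mg/L.

C_s ≈ 8.63 mg/L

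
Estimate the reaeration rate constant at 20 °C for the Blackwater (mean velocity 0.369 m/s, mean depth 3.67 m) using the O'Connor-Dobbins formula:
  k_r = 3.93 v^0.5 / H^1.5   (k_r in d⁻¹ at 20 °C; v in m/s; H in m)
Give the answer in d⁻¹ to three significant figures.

k_r ≈ 0.340 d⁻¹

k_r = 3.93 × 0.369^0.5 / 3.67^1.5 = 3.93 × 0.6075 / 7.031 = 0.3396 d⁻¹.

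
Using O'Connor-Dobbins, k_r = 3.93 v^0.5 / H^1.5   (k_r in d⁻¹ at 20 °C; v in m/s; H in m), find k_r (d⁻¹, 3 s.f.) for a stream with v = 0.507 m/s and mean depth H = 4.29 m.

k_r ≈ 0.315 d⁻¹

k_r = 3.93 × 0.507^0.5 / 4.29^1.5 = 3.93 × 0.7120 / 8.886 = 0.3149 d⁻¹.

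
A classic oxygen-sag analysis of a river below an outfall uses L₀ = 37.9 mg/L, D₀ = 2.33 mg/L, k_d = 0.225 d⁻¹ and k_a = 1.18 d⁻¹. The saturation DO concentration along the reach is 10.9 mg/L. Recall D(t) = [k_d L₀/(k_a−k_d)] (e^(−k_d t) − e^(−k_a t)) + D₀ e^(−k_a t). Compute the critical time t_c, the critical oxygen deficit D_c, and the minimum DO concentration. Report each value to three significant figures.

At the critical point dD/dt = 0, so k_d L₀ e^(−k_d t) = k_a D. Substituting D(t) from the Streeter–Phelps equation and solving for t gives
t_c = ln[(k_a/k_d)(1 − D₀(k_a−k_d)/(k_d L₀))] / (k_a−k_d).
Here k_a−k_d = 0.9550 d⁻¹ and 1 − D₀(k_a−k_d)/(k_d L₀) = 1 − 2.33×0.9550/(0.225×37.9) = 0.7391, so
t_c = ln(5.244 × 0.7391) / 0.9550 = 1.355 / 0.9550 = 1.419 d.
D_c = (k_d/k_a) L₀ e^(−k_d t_c) = (0.225/1.18) × 37.9 × e^(−0.225×1.419) = 0.1907 × 37.9 × 0.7267 = 5.252 mg/L.
Minimum DO = C_s − D_c = 10.9 − 5.252 = 5.648 mg/L.

t_c ≈ 1.42 d; D_c ≈ 5.25 mg/L; min DO ≈ 5.65 mg/L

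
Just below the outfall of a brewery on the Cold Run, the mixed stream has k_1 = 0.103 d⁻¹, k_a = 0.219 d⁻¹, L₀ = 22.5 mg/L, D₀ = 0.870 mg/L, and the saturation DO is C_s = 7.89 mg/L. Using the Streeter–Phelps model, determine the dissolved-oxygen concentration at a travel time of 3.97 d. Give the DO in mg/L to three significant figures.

k_1 L₀/(k_a−k_1) = 0.103×22.5/(0.219−0.103) = 2.317/0.1160 = 19.98 mg/L.
e^(−k_1 t) = e^(−0.103×3.970) = 0.6644; e^(−k_a t) = e^(−0.219×3.970) = 0.4192.
D = 19.98 × (0.6644 − 0.4192) + 0.870 × 0.4192 = 4.898 + 0.3647 = 5.263 mg/L.
DO = C_s − D = 7.89 − 5.263 = 2.627 mg/L.

DO ≈ 2.63 mg/L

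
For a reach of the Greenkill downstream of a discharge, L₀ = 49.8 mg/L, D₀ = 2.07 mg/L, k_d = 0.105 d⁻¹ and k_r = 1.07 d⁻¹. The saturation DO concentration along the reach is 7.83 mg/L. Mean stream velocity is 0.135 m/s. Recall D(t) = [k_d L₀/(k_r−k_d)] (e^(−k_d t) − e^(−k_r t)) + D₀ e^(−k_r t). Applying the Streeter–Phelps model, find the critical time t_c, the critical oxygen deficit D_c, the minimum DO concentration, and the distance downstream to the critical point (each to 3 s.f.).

With k_r/k_d = 10.19 and 1 − D₀(k_r−k_d)/(k_d L₀) = 0.6180,
t_c = ln(10.19 × 0.6180) / (1.07 − 0.105) = ln(6.298) / 0.9650 = 1.840/0.9650 = 1.907 d.
D_c = (k_d/k_r) L₀ e^(−k_d t_c) = (0.105/1.07) × 49.8 × e^(−0.105×1.907) = 0.09813 × 49.8 × 0.8185 = 4.000 mg/L.
Minimum DO = C_s − D_c = 7.83 − 4.000 = 3.830 mg/L.
x_c = v t_c = 0.135 m/s × 1.907 d × 86400 s/d = 22240 m ≈ 22.2 km.

t_c ≈ 1.91 d; D_c ≈ 4.00 mg/L; min DO ≈ 3.83 mg/L; x_c ≈ 22.2 km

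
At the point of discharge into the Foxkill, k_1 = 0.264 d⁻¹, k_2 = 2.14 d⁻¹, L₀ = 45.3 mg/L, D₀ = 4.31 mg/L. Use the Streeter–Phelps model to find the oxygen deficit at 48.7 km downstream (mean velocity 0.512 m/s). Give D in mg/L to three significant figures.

Travel time t = x/v = 48.7 km / (0.512 m/s) = 48700 m / 0.512 m/s = 95120 s = 1.101 d.
k_1 L₀/(k_2−k_1) = 0.264×45.3/(2.14−0.264) = 11.96/1.876 = 6.375 mg/L.
e^(−k_1 t) = e^(−0.264×1.101) = 0.7478; e^(−k_2 t) = e^(−2.14×1.101) = 0.09481.
D = 6.375 × (0.7478 − 0.09481) + 4.31 × 0.09481 = 4.163 + 0.4086 = 4.571 mg/L.

D ≈ 4.57 mg/L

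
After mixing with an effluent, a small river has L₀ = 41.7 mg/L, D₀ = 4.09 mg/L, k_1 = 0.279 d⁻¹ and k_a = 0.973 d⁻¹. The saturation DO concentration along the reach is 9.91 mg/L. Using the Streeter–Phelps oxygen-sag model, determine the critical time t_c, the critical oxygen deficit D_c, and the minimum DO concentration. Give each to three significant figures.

t_c = [1/(k_a−k_1)] ln[(k_a/k_1)(1 − D₀(k_a−k_1)/(k_1 L₀))]
= [1/(0.973−0.279)] ln[(0.973/0.279)(1 − 4.09×0.6940/(0.279×41.7))]
= (1/0.6940) ln[3.487 × 0.7560] = 1.441 × ln(2.637) = 1.441 × 0.9695 = 1.397 d.
L(t_c) = L₀ e^(−k_1 t_c) = 41.7 × 0.6772 = 28.24 mg/L, and at the critical point k_a D_c = k_1 L, so D_c = (0.279/0.973) × 28.24 = 8.098 mg/L.
Minimum DO = C_s − D_c = 9.91 − 8.098 = 1.812 mg/L.

t_c ≈ 1.40 d; D_c ≈ 8.10 mg/L; min DO ≈ 1.81 mg/L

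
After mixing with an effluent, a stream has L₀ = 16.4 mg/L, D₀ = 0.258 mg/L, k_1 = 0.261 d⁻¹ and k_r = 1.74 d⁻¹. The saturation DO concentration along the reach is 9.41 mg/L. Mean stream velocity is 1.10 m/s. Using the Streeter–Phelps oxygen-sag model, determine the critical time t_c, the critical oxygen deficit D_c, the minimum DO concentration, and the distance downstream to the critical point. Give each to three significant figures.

t_c ≈ 1.22 d; D_c ≈ 1.79 mg/L; min DO ≈ 7.62 mg/L; x_c ≈ 116 km

t_c = [1/(k_r−k_1)] ln[(k_r/k_1)(1 − D₀(k_r−k_1)/(k_1 L₀))]
= [1/(1.74−0.261)] ln[(1.74/0.261)(1 − 0.258×1.479/(0.261×16.4))]
= (1/1.479) ln[6.667 × 0.9109] = 0.6761 × ln(6.072) = 0.6761 × 1.804 = 1.220 d.
L(t_c) = L₀ e^(−k_1 t_c) = 16.4 × 0.7274 = 11.93 mg/L, and at the critical point k_r D_c = k_1 L, so D_c = (0.261/1.74) × 11.93 = 1.789 mg/L.
Minimum DO = C_s − D_c = 9.41 − 1.789 = 7.621 mg/L.
x_c = v t_c = 1.10 m/s × 1.220 d × 86400 s/d = 115900 m ≈ 116 km.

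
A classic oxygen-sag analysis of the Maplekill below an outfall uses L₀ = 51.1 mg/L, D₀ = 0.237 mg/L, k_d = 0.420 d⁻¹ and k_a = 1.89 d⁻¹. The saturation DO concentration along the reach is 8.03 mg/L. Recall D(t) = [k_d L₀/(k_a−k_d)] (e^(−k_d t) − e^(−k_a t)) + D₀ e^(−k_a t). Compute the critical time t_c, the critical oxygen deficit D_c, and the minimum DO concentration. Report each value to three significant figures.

t_c ≈ 1.01 d; D_c ≈ 7.42 mg/L; min DO ≈ 0.607 mg/L

With k_a/k_d = 4.500 and 1 − D₀(k_a−k_d)/(k_d L₀) = 0.9838,
t_c = ln(4.500 × 0.9838) / (1.89 − 0.420) = ln(4.427) / 1.470 = 1.488/1.470 = 1.012 d.
L(t_c) = L₀ e^(−k_d t_c) = 51.1 × 0.6537 = 33.41 mg/L, and at the critical point k_a D_c = k_d L, so D_c = (0.420/1.89) × 33.41 = 7.423 mg/L.
Minimum DO = C_s − D_c = 8.03 − 7.423 = 0.6065 mg/L.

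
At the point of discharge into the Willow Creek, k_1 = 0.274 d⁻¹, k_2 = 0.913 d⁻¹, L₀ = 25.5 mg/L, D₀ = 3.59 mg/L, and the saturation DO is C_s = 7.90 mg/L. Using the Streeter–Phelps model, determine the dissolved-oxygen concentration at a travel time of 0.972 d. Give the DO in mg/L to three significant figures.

k_1 L₀/(k_2−k_1) = 0.274×25.5/(0.913−0.274) = 6.987/0.6390 = 10.93 mg/L.
e^(−k_1 t) = e^(−0.274×0.9720) = 0.7662; e^(−k_2 t) = e^(−0.913×0.9720) = 0.4117.
D = 10.93 × (0.7662 − 0.4117) + 3.59 × 0.4117 = 3.876 + 1.478 = 5.354 mg/L.
DO = C_s − D = 7.90 − 5.354 = 2.546 mg/L.

DO ≈ 2.55 mg/L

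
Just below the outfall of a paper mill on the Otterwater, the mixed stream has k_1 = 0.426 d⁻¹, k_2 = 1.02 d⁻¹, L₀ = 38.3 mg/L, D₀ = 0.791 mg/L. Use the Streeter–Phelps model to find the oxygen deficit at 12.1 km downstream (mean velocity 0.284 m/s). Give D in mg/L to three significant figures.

D ≈ 6.13 mg/L

Travel time t = x/v = 12.1 km / (0.284 m/s) = 12100 m / 0.284 m/s = 42610 s = 0.4931 d.
k_1 L₀/(k_2−k_1) = 0.426×38.3/(1.02−0.426) = 16.32/0.5940 = 27.47 mg/L.
e^(−k_1 t) = e^(−0.426×0.4931) = 0.8105; e^(−k_2 t) = e^(−1.02×0.4931) = 0.6047.
D = 27.47 × (0.8105 − 0.6047) + 0.791 × 0.6047 = 5.653 + 0.4783 = 6.131 mg/L.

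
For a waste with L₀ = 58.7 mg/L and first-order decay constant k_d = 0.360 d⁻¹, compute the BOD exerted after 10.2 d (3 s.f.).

y ≈ 57.2 mg/L

y_t = L₀(1 − e^(−k_d t)) = 58.7 × (1 − e^(−0.360×10.2))
= 58.7 × (1 − 0.02543) = 58.7 × 0.9746 = 57.21 mg/L.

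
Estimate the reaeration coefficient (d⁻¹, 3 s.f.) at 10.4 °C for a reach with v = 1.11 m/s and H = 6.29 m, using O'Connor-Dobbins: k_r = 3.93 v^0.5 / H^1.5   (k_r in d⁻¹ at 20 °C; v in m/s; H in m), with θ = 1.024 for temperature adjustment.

k_r ≈ 0.209 d⁻¹

k_r(20) = 3.93 × 1.11^0.5 / 6.29^1.5 = 3.93 × 1.054 / 15.78 = 0.2625 d⁻¹.
k_r(10.4) = 0.2625 × 1.024^(10.4−20) = 0.2625 × 0.7964 = 0.2090 d⁻¹.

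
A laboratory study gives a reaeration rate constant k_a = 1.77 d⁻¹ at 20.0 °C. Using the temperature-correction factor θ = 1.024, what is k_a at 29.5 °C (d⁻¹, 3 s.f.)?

k_a ≈ 2.22 d⁻¹

k_a(T₂) = k_a(T₁) · θ^(T₂−T₁) = 1.77 × 1.024^(29.5−20.0)
= 1.77 × 1.024^9.50 = 1.77 × 1.253 = 2.217 d⁻¹.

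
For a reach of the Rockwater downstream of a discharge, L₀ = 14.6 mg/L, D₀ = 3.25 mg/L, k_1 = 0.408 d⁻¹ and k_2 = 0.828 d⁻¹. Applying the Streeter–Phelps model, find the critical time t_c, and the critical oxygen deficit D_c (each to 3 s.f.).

t_c ≈ 1.07 d; D_c ≈ 4.66 mg/L

t_c = [1/(k_2−k_1)] ln[(k_2/k_1)(1 − D₀(k_2−k_1)/(k_1 L₀))]
= [1/(0.828−0.408)] ln[(0.828/0.408)(1 − 3.25×0.4200/(0.408×14.6))]
= (1/0.4200) ln[2.029 × 0.7709] = 2.381 × ln(1.564) = 2.381 × 0.4475 = 1.065 d.
D_c = (k_1/k_2) L₀ e^(−k_1 t_c) = (0.408/0.828) × 14.6 × e^(−0.408×1.065) = 0.4928 × 14.6 × 0.6475 = 4.658 mg/L.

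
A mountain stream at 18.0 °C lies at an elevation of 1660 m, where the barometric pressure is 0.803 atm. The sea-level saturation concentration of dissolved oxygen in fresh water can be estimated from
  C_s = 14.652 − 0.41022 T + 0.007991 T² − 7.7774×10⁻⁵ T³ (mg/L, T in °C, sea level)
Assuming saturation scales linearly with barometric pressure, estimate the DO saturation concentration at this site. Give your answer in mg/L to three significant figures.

At sea level: C_s = 14.652 − 0.41022×18.0 + 0.007991×18.0² − 7.7774×10⁻⁵×18.0³ = 9.404 mg/L.
Pressure correction: C_s' = 9.404 × 0.803 = 7.551 mg/L.

C_s ≈ 7.55 mg/L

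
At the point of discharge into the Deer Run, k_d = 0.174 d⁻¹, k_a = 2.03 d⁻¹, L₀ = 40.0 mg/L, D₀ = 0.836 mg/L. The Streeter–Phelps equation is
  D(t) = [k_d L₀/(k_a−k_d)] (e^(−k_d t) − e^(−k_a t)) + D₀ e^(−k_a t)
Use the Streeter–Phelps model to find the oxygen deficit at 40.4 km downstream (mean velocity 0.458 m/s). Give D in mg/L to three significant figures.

D ≈ 2.77 mg/L

Travel time t = x/v = 40.4 km / (0.458 m/s) = 40400 m / 0.458 m/s = 88210 s = 1.021 d.
k_d L₀/(k_a−k_d) = 0.174×40.0/(2.03−0.174) = 6.960/1.856 = 3.750 mg/L.
e^(−k_d t) = e^(−0.174×1.021) = 0.8372; e^(−k_a t) = e^(−2.03×1.021) = 0.1259.
D = 3.750 × (0.8372 − 0.1259) + 0.836 × 0.1259 = 2.668 + 0.1052 = 2.773 mg/L.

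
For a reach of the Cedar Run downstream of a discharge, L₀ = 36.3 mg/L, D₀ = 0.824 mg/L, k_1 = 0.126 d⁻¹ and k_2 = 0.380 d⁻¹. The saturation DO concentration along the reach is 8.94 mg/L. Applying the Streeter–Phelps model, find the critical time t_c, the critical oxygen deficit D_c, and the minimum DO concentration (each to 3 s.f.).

t_c ≈ 4.16 d; D_c ≈ 7.12 mg/L; min DO ≈ 1.82 mg/L

At the critical point dD/dt = 0, so k_1 L₀ e^(−k_1 t) = k_2 D. Substituting D(t) from the Streeter–Phelps equation and solving for t gives
t_c = ln[(k_2/k_1)(1 − D₀(k_2−k_1)/(k_1 L₀))] / (k_2−k_1).
Here k_2−k_1 = 0.2540 d⁻¹ and 1 − D₀(k_2−k_1)/(k_1 L₀) = 1 − 0.824×0.2540/(0.126×36.3) = 0.9542, so
t_c = ln(3.016 × 0.9542) / 0.2540 = 1.057 / 0.2540 = 4.162 d.
D_c = (k_1/k_2) L₀ e^(−k_1 t_c) = (0.126/0.380) × 36.3 × e^(−0.126×4.162) = 0.3316 × 36.3 × 0.5919 = 7.125 mg/L.
Minimum DO = C_s − D_c = 8.94 − 7.125 = 1.815 mg/L.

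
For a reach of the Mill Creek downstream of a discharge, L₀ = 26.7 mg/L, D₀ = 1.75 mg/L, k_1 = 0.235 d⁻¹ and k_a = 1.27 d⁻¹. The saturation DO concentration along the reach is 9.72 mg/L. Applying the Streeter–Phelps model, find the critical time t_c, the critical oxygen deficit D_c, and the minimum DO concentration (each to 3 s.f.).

t_c ≈ 1.30 d; D_c ≈ 3.64 mg/L; min DO ≈ 6.08 mg/L

With k_a/k_1 = 5.404 and 1 − D₀(k_a−k_1)/(k_1 L₀) = 0.7113,
t_c = ln(5.404 × 0.7113) / (1.27 − 0.235) = ln(3.844) / 1.035 = 1.347/1.035 = 1.301 d.
L(t_c) = L₀ e^(−k_1 t_c) = 26.7 × 0.7366 = 19.67 mg/L, and at the critical point k_a D_c = k_1 L, so D_c = (0.235/1.27) × 19.67 = 3.639 mg/L.
Minimum DO = C_s − D_c = 9.72 − 3.639 = 6.081 mg/L.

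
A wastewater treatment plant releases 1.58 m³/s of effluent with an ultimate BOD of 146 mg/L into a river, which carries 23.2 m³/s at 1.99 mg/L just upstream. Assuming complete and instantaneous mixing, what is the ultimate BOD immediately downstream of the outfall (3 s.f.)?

Flow-weighted mixing: C = (Q_r C_r + Q_w C_w)/(Q_r + Q_w)
= (23.2×1.99 + 1.58×146)/(23.2 + 1.58) = 276.8/24.78 = 11.17 mg/L.

11.2 mg/L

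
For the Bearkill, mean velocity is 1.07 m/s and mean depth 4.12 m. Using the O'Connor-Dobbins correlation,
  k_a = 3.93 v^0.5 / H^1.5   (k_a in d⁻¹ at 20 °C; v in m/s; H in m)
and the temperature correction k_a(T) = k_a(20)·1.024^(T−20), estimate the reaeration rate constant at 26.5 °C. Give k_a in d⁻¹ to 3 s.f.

k_a(20) = 3.93 × 1.07^0.5 / 4.12^1.5 = 3.93 × 1.034 / 8.363 = 0.4861 d⁻¹.
k_a(26.5) = 0.4861 × 1.024^(26.5−20) = 0.4861 × 1.167 = 0.5671 d⁻¹.

k_a ≈ 0.567 d⁻¹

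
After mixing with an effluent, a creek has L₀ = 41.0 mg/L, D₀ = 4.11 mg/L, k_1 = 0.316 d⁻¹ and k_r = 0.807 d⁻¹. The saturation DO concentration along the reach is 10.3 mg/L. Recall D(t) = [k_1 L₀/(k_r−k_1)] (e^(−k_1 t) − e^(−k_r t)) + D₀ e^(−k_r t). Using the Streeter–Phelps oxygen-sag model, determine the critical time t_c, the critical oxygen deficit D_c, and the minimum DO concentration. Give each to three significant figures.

t_c ≈ 1.56 d; D_c ≈ 9.79 mg/L; min DO ≈ 0.508 mg/L

At the critical point dD/dt = 0, so k_1 L₀ e^(−k_1 t) = k_r D. Substituting D(t) from the Streeter–Phelps equation and solving for t gives
t_c = ln[(k_r/k_1)(1 − D₀(k_r−k_1)/(k_1 L₀))] / (k_r−k_1).
Here k_r−k_1 = 0.4910 d⁻¹ and 1 − D₀(k_r−k_1)/(k_1 L₀) = 1 − 4.11×0.4910/(0.316×41.0) = 0.8442, so
t_c = ln(2.554 × 0.8442) / 0.4910 = 0.7683 / 0.4910 = 1.565 d.
D_c = (k_1/k_r) L₀ e^(−k_1 t_c) = (0.316/0.807) × 41.0 × e^(−0.316×1.565) = 0.3916 × 41.0 × 0.6099 = 9.792 mg/L.
Minimum DO = C_s − D_c = 10.3 − 9.792 = 0.5082 mg/L.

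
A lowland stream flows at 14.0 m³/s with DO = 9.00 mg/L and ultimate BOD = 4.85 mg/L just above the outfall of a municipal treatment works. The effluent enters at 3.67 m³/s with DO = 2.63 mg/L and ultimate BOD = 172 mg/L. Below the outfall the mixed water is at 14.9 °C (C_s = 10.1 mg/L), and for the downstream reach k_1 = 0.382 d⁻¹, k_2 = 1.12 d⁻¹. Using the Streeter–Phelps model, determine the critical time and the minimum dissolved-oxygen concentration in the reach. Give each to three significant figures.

Mixed DO = (14.0×9.00 + 3.67×2.63)/(14.0+3.67) = 135.7/17.67 = 7.677 mg/L.
Mixed L₀ = (14.0×4.85 + 3.67×172)/(17.67) = 699.1/17.67 = 39.57 mg/L.
Initial deficit D₀ = C_s − DO₀ = 10.1 − 7.677 = 2.423 mg/L.
t_c = (1/0.7380) ln[(1.12/0.382)(1 − 2.423×0.7380/(0.382×39.57))] = 1.355 × ln(2.585) = 1.287 d.
D_c = (0.382/1.12) × 39.57 × e^(−0.382×1.287) = 0.3411 × 39.57 × 0.6116 = 8.254 mg/L.
Minimum DO = 10.1 − 8.254 = 1.846 mg/L.

t_c ≈ 1.29 d; minimum DO ≈ 1.85 mg/L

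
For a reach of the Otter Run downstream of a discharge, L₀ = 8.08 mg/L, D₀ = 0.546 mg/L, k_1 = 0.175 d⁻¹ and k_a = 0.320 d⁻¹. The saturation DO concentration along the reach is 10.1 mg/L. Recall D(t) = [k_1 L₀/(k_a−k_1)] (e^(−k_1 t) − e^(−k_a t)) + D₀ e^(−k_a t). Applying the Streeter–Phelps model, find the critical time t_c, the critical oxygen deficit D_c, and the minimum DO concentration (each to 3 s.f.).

With k_a/k_1 = 1.829 and 1 − D₀(k_a−k_1)/(k_1 L₀) = 0.9440,
t_c = ln(1.829 × 0.9440) / (0.320 − 0.175) = ln(1.726) / 0.1450 = 0.5459/0.1450 = 3.765 d.
L(t_c) = L₀ e^(−k_1 t_c) = 8.08 × 0.5174 = 4.181 mg/L, and at the critical point k_a D_c = k_1 L, so D_c = (0.175/0.320) × 4.181 = 2.286 mg/L.
Minimum DO = C_s − D_c = 10.1 − 2.286 = 7.814 mg/L.

t_c ≈ 3.76 d; D_c ≈ 2.29 mg/L; min DO ≈ 7.81 mg/L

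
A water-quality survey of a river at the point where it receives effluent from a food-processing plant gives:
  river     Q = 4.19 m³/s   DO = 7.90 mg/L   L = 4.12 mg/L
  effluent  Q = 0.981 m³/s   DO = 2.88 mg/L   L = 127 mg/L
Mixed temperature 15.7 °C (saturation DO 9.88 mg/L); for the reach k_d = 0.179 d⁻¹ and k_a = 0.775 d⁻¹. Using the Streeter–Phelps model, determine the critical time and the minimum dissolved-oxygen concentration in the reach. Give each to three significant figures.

t_c ≈ 1.72 d; minimum DO ≈ 5.22 mg/L

Mixed DO = (4.19×7.90 + 0.981×2.88)/(4.19+0.981) = 35.93/5.171 = 6.948 mg/L.
Mixed L₀ = (4.19×4.12 + 0.981×127)/(5.171) = 141.8/5.171 = 27.43 mg/L.
Initial deficit D₀ = C_s − DO₀ = 9.88 − 6.948 = 2.932 mg/L.
t_c = (1/0.5960) ln[(0.775/0.179)(1 − 2.932×0.5960/(0.179×27.43))] = 1.678 × ln(2.789) = 1.721 d.
D_c = (0.179/0.775) × 27.43 × e^(−0.179×1.721) = 0.2310 × 27.43 × 0.7349 = 4.656 mg/L.
Minimum DO = 9.88 − 4.656 = 5.224 mg/L.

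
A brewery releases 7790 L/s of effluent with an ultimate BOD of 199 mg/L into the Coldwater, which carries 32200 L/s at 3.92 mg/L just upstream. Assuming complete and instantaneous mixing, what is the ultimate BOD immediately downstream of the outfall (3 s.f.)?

Flow-weighted mixing: C = (Q_r C_r + Q_w C_w)/(Q_r + Q_w)
= (32200×3.92 + 7790×199)/(32200 + 7790) = 1.676×10^6/39990 = 41.92 mg/L.

41.9 mg/L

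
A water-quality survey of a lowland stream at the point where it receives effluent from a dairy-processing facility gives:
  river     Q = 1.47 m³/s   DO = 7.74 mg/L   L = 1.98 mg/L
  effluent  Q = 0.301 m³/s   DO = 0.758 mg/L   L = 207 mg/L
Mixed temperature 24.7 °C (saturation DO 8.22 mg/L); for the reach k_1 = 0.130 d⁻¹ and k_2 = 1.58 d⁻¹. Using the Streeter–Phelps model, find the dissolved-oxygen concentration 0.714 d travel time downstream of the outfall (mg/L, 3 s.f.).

Mixed DO = (1.47×7.74 + 0.301×0.758)/(1.47+0.301) = 11.61/1.771 = 6.553 mg/L.
Mixed L₀ = (1.47×1.98 + 0.301×207)/(1.771) = 65.22/1.771 = 36.83 mg/L.
Initial deficit D₀ = C_s − DO₀ = 8.22 − 6.553 = 1.667 mg/L.
D(0.714) = [0.130×36.83/(1.58−0.130)](e^(−0.130×0.714) − e^(−1.58×0.714)) + 1.667 e^(−1.58×0.714)
= 3.302 × (0.9114 − 0.3236) + 1.667 × 0.3236 = 2.480 mg/L.
DO = 8.22 − 2.480 = 5.740 mg/L.

DO ≈ 5.74 mg/L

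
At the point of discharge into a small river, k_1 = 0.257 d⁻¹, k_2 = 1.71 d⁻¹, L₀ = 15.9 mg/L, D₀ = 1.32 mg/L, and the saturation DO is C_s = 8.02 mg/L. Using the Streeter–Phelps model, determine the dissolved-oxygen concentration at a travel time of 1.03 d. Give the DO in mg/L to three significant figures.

DO ≈ 6.12 mg/L

k_1 L₀/(k_2−k_1) = 0.257×15.9/(1.71−0.257) = 4.086/1.453 = 2.812 mg/L.
e^(−k_1 t) = e^(−0.257×1.030) = 0.7674; e^(−k_2 t) = e^(−1.71×1.030) = 0.1718.
D = 2.812 × (0.7674 − 0.1718) + 1.32 × 0.1718 = 1.675 + 0.2268 = 1.902 mg/L.
DO = C_s − D = 8.02 − 1.902 = 6.118 mg/L.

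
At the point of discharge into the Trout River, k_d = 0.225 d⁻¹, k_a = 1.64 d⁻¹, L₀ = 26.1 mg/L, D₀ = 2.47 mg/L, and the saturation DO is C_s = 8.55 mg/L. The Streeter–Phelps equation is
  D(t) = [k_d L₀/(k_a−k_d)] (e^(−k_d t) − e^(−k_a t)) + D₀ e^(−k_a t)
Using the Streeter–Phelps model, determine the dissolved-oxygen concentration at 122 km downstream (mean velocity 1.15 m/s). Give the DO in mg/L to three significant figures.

Travel time t = x/v = 122 km / (1.15 m/s) = 122000 m / 1.15 m/s = 106100 s = 1.228 d.
k_d L₀/(k_a−k_d) = 0.225×26.1/(1.64−0.225) = 5.873/1.415 = 4.150 mg/L.
e^(−k_d t) = e^(−0.225×1.228) = 0.7586; e^(−k_a t) = e^(−1.64×1.228) = 0.1335.
D = 4.150 × (0.7586 − 0.1335) + 2.47 × 0.1335 = 2.594 + 0.3297 = 2.924 mg/L.
DO = C_s − D = 8.55 − 2.924 = 5.626 mg/L.

DO ≈ 5.63 mg/L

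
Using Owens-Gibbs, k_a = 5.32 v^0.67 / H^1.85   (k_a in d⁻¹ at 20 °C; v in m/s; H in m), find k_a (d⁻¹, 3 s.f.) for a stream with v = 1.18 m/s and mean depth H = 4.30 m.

k_a ≈ 0.400 d⁻¹

k_a = 5.32 × 1.18^0.67 / 4.30^1.85 = 5.32 × 1.117 / 14.86 = 0.4001 d⁻¹.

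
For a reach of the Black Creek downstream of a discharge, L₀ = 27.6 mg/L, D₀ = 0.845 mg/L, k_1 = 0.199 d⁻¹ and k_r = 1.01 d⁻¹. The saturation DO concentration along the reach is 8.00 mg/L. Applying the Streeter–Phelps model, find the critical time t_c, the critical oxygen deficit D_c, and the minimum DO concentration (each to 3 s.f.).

t_c ≈ 1.84 d; D_c ≈ 3.77 mg/L; min DO ≈ 4.23 mg/L

t_c = [1/(k_r−k_1)] ln[(k_r/k_1)(1 − D₀(k_r−k_1)/(k_1 L₀))]
= [1/(1.01−0.199)] ln[(1.01/0.199)(1 − 0.845×0.8110/(0.199×27.6))]
= (1/0.8110) ln[5.075 × 0.8752] = 1.233 × ln(4.442) = 1.233 × 1.491 = 1.839 d.
L(t_c) = L₀ e^(−k_1 t_c) = 27.6 × 0.6936 = 19.14 mg/L, and at the critical point k_r D_c = k_1 L, so D_c = (0.199/1.01) × 19.14 = 3.772 mg/L.
Minimum DO = C_s − D_c = 8.00 − 3.772 = 4.228 mg/L.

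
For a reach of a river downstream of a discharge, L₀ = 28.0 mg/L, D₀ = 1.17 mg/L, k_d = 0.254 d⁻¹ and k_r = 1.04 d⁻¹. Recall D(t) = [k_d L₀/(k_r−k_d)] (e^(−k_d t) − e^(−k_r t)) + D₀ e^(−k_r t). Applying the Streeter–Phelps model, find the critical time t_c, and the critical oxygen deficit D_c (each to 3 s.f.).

t_c ≈ 1.62 d; D_c ≈ 4.53 mg/L

With k_r/k_d = 4.094 and 1 − D₀(k_r−k_d)/(k_d L₀) = 0.8707,
t_c = ln(4.094 × 0.8707) / (1.04 − 0.254) = ln(3.565) / 0.7860 = 1.271/0.7860 = 1.617 d.
D_c = (k_d/k_r) L₀ e^(−k_d t_c) = (0.254/1.04) × 28.0 × e^(−0.254×1.617) = 0.2442 × 28.0 × 0.6631 = 4.535 mg/L.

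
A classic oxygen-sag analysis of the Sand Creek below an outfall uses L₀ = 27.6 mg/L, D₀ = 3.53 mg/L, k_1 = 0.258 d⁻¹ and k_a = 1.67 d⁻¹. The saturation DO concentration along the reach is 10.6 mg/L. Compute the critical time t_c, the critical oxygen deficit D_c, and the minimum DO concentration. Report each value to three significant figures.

With k_a/k_1 = 6.473 and 1 − D₀(k_a−k_1)/(k_1 L₀) = 0.3000,
t_c = ln(6.473 × 0.3000) / (1.67 − 0.258) = ln(1.942) / 1.412 = 0.6637/1.412 = 0.4701 d.
L(t_c) = L₀ e^(−k_1 t_c) = 27.6 × 0.8858 = 24.45 mg/L, and at the critical point k_a D_c = k_1 L, so D_c = (0.258/1.67) × 24.45 = 3.777 mg/L.
Minimum DO = C_s − D_c = 10.6 − 3.777 = 6.823 mg/L.

t_c ≈ 0.470 d; D_c ≈ 3.78 mg/L; min DO ≈ 6.82 mg/L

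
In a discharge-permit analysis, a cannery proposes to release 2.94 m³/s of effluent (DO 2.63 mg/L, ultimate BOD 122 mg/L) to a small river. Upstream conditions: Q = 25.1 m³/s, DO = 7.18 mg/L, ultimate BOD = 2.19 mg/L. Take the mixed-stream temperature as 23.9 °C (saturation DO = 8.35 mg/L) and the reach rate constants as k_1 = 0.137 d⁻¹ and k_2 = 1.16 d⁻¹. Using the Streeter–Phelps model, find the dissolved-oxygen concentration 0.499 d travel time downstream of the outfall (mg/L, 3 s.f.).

Mixed DO = (25.1×7.18 + 2.94×2.63)/(25.1+2.94) = 188.0/28.04 = 6.703 mg/L.
Mixed L₀ = (25.1×2.19 + 2.94×122)/(28.04) = 413.6/28.04 = 14.75 mg/L.
Initial deficit D₀ = C_s − DO₀ = 8.35 − 6.703 = 1.647 mg/L.
D(0.499) = [0.137×14.75/(1.16−0.137)](e^(−0.137×0.499) − e^(−1.16×0.499)) + 1.647 e^(−1.16×0.499)
= 1.976 × (0.9339 − 0.5605) + 1.647 × 0.5605 = 1.661 mg/L.
DO = 8.35 − 1.661 = 6.689 mg/L.

DO ≈ 6.69 mg/L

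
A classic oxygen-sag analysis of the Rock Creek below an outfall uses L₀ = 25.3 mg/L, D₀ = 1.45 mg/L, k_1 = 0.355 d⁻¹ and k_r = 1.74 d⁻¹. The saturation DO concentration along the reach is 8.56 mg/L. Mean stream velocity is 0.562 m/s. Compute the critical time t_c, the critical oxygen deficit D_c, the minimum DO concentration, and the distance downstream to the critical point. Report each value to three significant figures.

With k_r/k_1 = 4.901 and 1 − D₀(k_r−k_1)/(k_1 L₀) = 0.7764,
t_c = ln(4.901 × 0.7764) / (1.74 − 0.355) = ln(3.805) / 1.385 = 1.336/1.385 = 0.9649 d.
L(t_c) = L₀ e^(−k_1 t_c) = 25.3 × 0.7100 = 17.96 mg/L, and at the critical point k_r D_c = k_1 L, so D_c = (0.355/1.74) × 17.96 = 3.665 mg/L.
Minimum DO = C_s − D_c = 8.56 − 3.665 = 4.895 mg/L.
x_c = v t_c = 0.562 m/s × 0.9649 d × 86400 s/d = 46850 m ≈ 46.9 km.

t_c ≈ 0.965 d; D_c ≈ 3.66 mg/L; min DO ≈ 4.90 mg/L; x_c ≈ 46.9 km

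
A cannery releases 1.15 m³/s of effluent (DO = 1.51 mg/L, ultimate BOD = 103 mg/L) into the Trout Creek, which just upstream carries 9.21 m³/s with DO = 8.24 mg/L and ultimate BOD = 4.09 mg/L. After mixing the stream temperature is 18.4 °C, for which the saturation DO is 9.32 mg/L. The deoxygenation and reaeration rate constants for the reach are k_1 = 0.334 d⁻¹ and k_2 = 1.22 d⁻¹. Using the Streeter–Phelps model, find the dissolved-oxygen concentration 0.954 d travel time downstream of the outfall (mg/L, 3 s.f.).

DO ≈ 6.39 mg/L

Mixed DO = (9.21×8.24 + 1.15×1.51)/(9.21+1.15) = 77.63/10.36 = 7.493 mg/L.
Mixed L₀ = (9.21×4.09 + 1.15×103)/(10.36) = 156.1/10.36 = 15.07 mg/L.
Initial deficit D₀ = C_s − DO₀ = 9.32 − 7.493 = 1.827 mg/L.
D(0.954) = [0.334×15.07/(1.22−0.334)](e^(−0.334×0.954) − e^(−1.22×0.954)) + 1.827 e^(−1.22×0.954)
= 5.681 × (0.7271 − 0.3123) + 1.827 × 0.3123 = 2.927 mg/L.
DO = 9.32 − 2.927 = 6.393 mg/L.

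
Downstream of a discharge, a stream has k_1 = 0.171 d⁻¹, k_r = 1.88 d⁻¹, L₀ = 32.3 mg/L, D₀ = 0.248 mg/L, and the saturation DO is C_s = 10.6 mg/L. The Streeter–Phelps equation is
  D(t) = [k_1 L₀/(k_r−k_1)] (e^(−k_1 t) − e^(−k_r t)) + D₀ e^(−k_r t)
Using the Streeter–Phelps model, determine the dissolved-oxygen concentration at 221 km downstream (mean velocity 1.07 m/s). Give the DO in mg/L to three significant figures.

DO ≈ 8.49 mg/L

Travel time t = x/v = 221 km / (1.07 m/s) = 221000 m / 1.07 m/s = 206500 s = 2.391 d.
k_1 L₀/(k_r−k_1) = 0.171×32.3/(1.88−0.171) = 5.523/1.709 = 3.232 mg/L.
e^(−k_1 t) = e^(−0.171×2.391) = 0.6645; e^(−k_r t) = e^(−1.88×2.391) = 0.01117.
D = 3.232 × (0.6645 − 0.01117) + 0.248 × 0.01117 = 2.111 + 0.002771 = 2.114 mg/L.
DO = C_s − D = 10.6 − 2.114 = 8.486 mg/L.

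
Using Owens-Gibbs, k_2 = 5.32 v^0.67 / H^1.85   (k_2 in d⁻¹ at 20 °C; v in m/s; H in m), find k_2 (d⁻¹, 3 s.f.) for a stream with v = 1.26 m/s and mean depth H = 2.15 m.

k_2 ≈ 1.51 d⁻¹

k_2 = 5.32 × 1.26^0.67 / 2.15^1.85 = 5.32 × 1.167 / 4.121 = 1.507 d⁻¹.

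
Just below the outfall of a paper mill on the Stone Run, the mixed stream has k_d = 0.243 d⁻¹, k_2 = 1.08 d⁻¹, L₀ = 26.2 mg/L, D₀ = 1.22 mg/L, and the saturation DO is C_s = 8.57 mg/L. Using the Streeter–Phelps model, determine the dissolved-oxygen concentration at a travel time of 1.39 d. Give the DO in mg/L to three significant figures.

k_d L₀/(k_2−k_d) = 0.243×26.2/(1.08−0.243) = 6.367/0.8370 = 7.606 mg/L.
e^(−k_d t) = e^(−0.243×1.390) = 0.7134; e^(−k_2 t) = e^(−1.08×1.390) = 0.2229.
D = 7.606 × (0.7134 − 0.2229) + 1.22 × 0.2229 = 3.731 + 0.2719 = 4.003 mg/L.
DO = C_s − D = 8.57 − 4.003 = 4.567 mg/L.

DO ≈ 4.57 mg/L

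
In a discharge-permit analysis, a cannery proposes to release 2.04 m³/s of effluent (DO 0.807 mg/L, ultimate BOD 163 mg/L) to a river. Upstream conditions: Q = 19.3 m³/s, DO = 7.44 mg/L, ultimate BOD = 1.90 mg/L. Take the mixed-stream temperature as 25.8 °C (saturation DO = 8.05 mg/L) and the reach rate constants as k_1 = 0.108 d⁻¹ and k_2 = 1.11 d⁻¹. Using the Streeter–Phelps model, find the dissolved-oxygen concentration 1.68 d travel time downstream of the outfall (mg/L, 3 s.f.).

DO ≈ 6.59 mg/L

Mixed DO = (19.3×7.44 + 2.04×0.807)/(19.3+2.04) = 145.2/21.34 = 6.806 mg/L.
Mixed L₀ = (19.3×1.90 + 2.04×163)/(21.34) = 369.2/21.34 = 17.30 mg/L.
Initial deficit D₀ = C_s − DO₀ = 8.05 − 6.806 = 1.244 mg/L.
D(1.68) = [0.108×17.30/(1.11−0.108)](e^(−0.108×1.68) − e^(−1.11×1.68)) + 1.244 e^(−1.11×1.68)
= 1.865 × (0.8341 − 0.1549) + 1.244 × 0.1549 = 1.459 mg/L.
DO = 8.05 − 1.459 = 6.591 mg/L.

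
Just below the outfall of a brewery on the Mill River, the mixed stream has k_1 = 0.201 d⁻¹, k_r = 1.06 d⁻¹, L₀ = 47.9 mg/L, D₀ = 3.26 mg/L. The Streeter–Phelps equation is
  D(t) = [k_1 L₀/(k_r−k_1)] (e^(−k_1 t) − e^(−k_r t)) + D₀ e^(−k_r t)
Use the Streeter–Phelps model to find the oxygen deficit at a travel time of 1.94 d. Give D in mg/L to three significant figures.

k_1 L₀/(k_r−k_1) = 0.201×47.9/(1.06−0.201) = 9.628/0.8590 = 11.21 mg/L.
e^(−k_1 t) = e^(−0.201×1.940) = 0.6771; e^(−k_r t) = e^(−1.06×1.940) = 0.1279.
D = 11.21 × (0.6771 − 0.1279) + 3.26 × 0.1279 = 6.155 + 0.4170 = 6.572 mg/L.

D ≈ 6.57 mg/L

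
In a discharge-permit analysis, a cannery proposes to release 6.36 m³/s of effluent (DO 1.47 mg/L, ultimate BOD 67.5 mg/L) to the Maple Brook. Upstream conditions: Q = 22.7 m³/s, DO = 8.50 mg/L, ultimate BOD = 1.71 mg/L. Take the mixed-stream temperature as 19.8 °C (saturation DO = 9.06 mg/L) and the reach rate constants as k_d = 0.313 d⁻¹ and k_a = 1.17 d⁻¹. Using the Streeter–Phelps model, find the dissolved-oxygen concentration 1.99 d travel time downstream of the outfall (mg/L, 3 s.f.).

DO ≈ 6.27 mg/L

Mixed DO = (22.7×8.50 + 6.36×1.47)/(22.7+6.36) = 202.3/29.06 = 6.961 mg/L.
Mixed L₀ = (22.7×1.71 + 6.36×67.5)/(29.06) = 468.1/29.06 = 16.11 mg/L.
Initial deficit D₀ = C_s − DO₀ = 9.06 − 6.961 = 2.099 mg/L.
D(1.99) = [0.313×16.11/(1.17−0.313)](e^(−0.313×1.99) − e^(−1.17×1.99)) + 2.099 e^(−1.17×1.99)
= 5.883 × (0.5364 − 0.09746) + 2.099 × 0.09746 = 2.787 mg/L.
DO = 9.06 − 2.787 = 6.273 mg/L.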